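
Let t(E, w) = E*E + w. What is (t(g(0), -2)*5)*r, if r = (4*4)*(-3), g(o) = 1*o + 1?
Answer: 240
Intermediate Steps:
g(o) = 1 + o (g(o) = o + 1 = 1 + o)
r = -48 (r = 16*(-3) = -48)
t(E, w) = w + E² (t(E, w) = E² + w = w + E²)
(t(g(0), -2)*5)*r = ((-2 + (1 + 0)²)*5)*(-48) = ((-2 + 1²)*5)*(-48) = ((-2 + 1)*5)*(-48) = -1*5*(-48) = -5*(-48) = 240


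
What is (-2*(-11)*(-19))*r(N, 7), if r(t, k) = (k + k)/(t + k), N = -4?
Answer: -5852/3 ≈ -1950.7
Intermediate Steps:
r(t, k) = 2*k/(k + t) (r(t, k) = (2*k)/(k + t) = 2*k/(k + t))
(-2*(-11)*(-19))*r(N, 7) = (-2*(-11)*(-19))*(2*7/(7 - 4)) = (22*(-19))*(2*7/3) = -836*7/3 = -418*14/3 = -5852/3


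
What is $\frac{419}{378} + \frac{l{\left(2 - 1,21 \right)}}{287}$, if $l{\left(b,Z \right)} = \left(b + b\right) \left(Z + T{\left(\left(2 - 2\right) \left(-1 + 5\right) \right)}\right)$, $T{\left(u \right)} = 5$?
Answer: $\frac{19987}{15498} \approx 1.2896$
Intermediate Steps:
$l{\left(b,Z \right)} = 2 b \left(5 + Z\right)$ ($l{\left(b,Z \right)} = \left(b + b\right) \left(Z + 5\right) = 2 b \left(5 + Z\right)$)
$\frac{419}{378} + \frac{l{\left(2 - 1,21 \right)}}{287} = \frac{419}{378} + \frac{2 \left(2 - 1\right) \left(5 + 21\right)}{287} = 419 \cdot \frac{1}{378} + 2 \cdot 1 \cdot 26 \cdot \frac{1}{287} = \frac{419}{378} + 52 \cdot \frac{1}{287} = \frac{419}{378} + \frac{52}{287} = \frac{19987}{15498}$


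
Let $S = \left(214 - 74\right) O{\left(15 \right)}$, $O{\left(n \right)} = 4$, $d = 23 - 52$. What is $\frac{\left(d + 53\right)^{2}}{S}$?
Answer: $\frac{36}{35} \approx 1.0286$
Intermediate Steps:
$d = -29$ ($d = 23 - 52 = -29$)
$S = 560$ ($S = \left(214 - 74\right) 4 = 140 \cdot 4 = 560$)
$\frac{\left(d + 53\right)^{2}}{S} = \frac{\left(-29 + 53\right)^{2}}{560} = 24^{2} \cdot \frac{1}{560} = 576 \cdot \frac{1}{560} = \frac{36}{35}$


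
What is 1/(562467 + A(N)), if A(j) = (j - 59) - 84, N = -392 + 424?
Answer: 1/562356 ≈ 1.7782e-6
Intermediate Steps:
N = 32
A(j) = -143 + j (A(j) = (-59 + j) - 84 = -143 + j)
1/(562467 + A(N)) = 1/(562467 + (-143 + 32)) = 1/(562467 - 111) = 1/562356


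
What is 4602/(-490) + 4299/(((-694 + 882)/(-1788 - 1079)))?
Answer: -64257759/980 ≈ -65569.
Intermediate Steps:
4602/(-490) + 4299/(((-694 + 882)/(-1788 - 1079))) = 4602*(-1/490) + 4299/((188/(-2867))) = -2301/245 + 4299/((188*(-1/2867))) = -2301/245 + 4299/(-4/61) = -2301/245 + 4299*(-61/4) = -2301/245 - 262239/4 = -64257759/980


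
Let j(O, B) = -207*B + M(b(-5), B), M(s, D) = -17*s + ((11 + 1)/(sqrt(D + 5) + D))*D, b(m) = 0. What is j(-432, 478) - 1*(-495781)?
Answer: 90481518643/228001 - 5736*sqrt(483)/228001 ≈ 3.9685e+5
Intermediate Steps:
M(s, D) = -17*s + 12*D/(D + sqrt(5 + D)) (M(s, D) = -17*s + (12/(sqrt(5 + D) + D))*D = -17*s + (12/(D + sqrt(5 + D)))*D = -17*s + 12*D/(D + sqrt(5 + D)))
j(O, B) = -207*B + 12*B/(B + sqrt(5 + B)) (j(O, B) = -207*B + (12*B - 17*B*0 - 17*0*sqrt(5 + B))/(B + sqrt(5 + B)) = -207*B + (12*B + 0 + 0)/(B + sqrt(5 + B)) = -207*B + (12*B)/(B + sqrt(5 + B)) = -207*B + 12*B/(B + sqrt(5 + B)))
j(-432, 478) - 1*(-495781) = 3*478*(4 - 69*478 - 69*sqrt(5 + 478))/(478 + sqrt(5 + 478)) - 1*(-495781) = 3*478*(4 - 32982 - 69*sqrt(483))/(478 + sqrt(483)) + 495781 = 3*478*(-32978 - 69*sqrt(483))/(478 + sqrt(483)) + 495781 = 1434*(-32978 - 69*sqrt(483))/(478 + sqrt(483)) + 495781 = 495781 + 1434*(-32978 - 69*sqrt(483))/(478 + sqrt(483))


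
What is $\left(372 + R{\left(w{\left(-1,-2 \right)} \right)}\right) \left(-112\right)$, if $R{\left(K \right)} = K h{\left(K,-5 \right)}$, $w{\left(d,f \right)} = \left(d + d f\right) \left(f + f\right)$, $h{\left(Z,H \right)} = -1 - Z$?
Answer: $-40320$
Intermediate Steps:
$w{\left(d,f \right)} = 2 f \left(d + d f\right)$ ($w{\left(d,f \right)} = \left(d + d f\right) 2 f = 2 f \left(d + d f\right)$)
$R{\left(K \right)} = K \left(-1 - K\right)$
$\left(372 + R{\left(w{\left(-1,-2 \right)} \right)}\right) \left(-112\right) = \left(372 - 2 \left(-1\right) \left(-2\right) \left(1 - 2\right) \left(1 + 2 \left(-1\right) \left(-2\right) \left(1 - 2\right)\right)\right) \left(-112\right) = \left(372 - 2 \left(-1\right) \left(-2\right) \left(-1\right) \left(1 + 2 \left(-1\right) \left(-2\right) \left(-1\right)\right)\right) \left(-112\right) = \left(372 - - 4 \left(1 - 4\right)\right) \left(-112\right) = \left(372 - \left(-4\right) \left(-3\right)\right) \left(-112\right) = \left(372 - 12\right) \left(-112\right) = 360 \left(-112\right) = -40320$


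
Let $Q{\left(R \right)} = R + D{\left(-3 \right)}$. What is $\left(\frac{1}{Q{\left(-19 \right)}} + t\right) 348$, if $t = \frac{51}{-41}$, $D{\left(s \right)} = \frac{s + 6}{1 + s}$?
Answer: $- \frac{18444}{41} \approx -449.85$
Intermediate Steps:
$D{\left(s \right)} = \frac{6 + s}{1 + s}$
$Q{\left(R \right)} = - \frac{3}{2} + R$ ($Q{\left(R \right)} = R + \frac{6 - 3}{1 - 3} = R + \frac{1}{-2} \cdot 3 = R - \frac{3}{2} = - \frac{3}{2} + R$)
$t = - \frac{51}{41}$ ($t = 51 \left(- \frac{1}{41}\right) = - \frac{51}{41} \approx -1.2439$)
$\left(\frac{1}{Q{\left(-19 \right)}} + t\right) 348 = \left(\frac{1}{- \frac{3}{2} - 19} - \frac{51}{41}\right) 348 = \left(\frac{1}{- \frac{41}{2}} - \frac{51}{41}\right) 348 = \left(- \frac{2}{41} - \frac{51}{41}\right) 348 = \left(- \frac{53}{41}\right) 348 = - \frac{18444}{41}$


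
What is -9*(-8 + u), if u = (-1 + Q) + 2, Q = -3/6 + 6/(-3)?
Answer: 171/2 ≈ 85.500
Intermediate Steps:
Q = -5/2 (Q = -3*⅙ + 6*(-⅓) = -½ - 2 = -5/2 ≈ -2.5000)
u = -3/2 (u = (-1 - 5/2) + 2 = -7/2 + 2 = -3/2 ≈ -1.5000)
-9*(-8 + u) = -9*(-8 - 3/2) = -9*(-19/2) = 171/2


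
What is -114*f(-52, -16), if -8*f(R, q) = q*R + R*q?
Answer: 23712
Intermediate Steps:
f(R, q) = -R*q/4 (f(R, q) = -(q*R + R*q)/8 = -(R*q + R*q)/8 = -R*q/4)
-114*f(-52, -16) = -(-57)*(-52)*(-16)/2 = -114*(-208) = 23712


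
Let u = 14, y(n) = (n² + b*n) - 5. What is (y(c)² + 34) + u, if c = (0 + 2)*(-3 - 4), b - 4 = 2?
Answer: 11497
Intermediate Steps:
b = 6 (b = 4 + 2 = 6)
c = -14 (c = 2*(-7) = -14)
y(n) = -5 + n² + 6*n (y(n) = (n² + 6*n) - 5 = -5 + n² + 6*n)
(y(c)² + 34) + u = ((-5 + (-14)² + 6*(-14))² + 34) + 14 = ((-5 + 196 - 84)² + 34) + 14 = (107² + 34) + 14 = (11449 + 34) + 14 = 11483 + 14 = 11497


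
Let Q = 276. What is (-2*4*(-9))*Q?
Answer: 19872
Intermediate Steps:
(-2*4*(-9))*Q = (-2*4*(-9))*276 = -8*(-9)*276 = 72*276 = 19872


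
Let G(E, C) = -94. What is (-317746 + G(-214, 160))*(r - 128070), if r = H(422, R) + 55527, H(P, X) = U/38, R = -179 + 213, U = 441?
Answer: 438014191560/19 ≈ 2.3053e+10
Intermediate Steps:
R = 34
H(P, X) = 441/38
r = 2110467/38 (r = 441/38 + 55527 = 2110467/38 ≈ 55539.)
(-317746 + G(-214, 160))*(r - 128070) = (-317746 - 94)*(2110467/38 - 128070) = -317840*(-2756193/38) = 438014191560/19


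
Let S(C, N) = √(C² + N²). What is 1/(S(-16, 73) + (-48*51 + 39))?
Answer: -2409/5797696 - √5585/5797696 ≈ -0.00042840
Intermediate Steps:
1/(S(-16, 73) + (-48*51 + 39)) = 1/(√((-16)² + 73²) + (-48*51 + 39)) = 1/(√(256 + 5329) + (-2448 + 39)) = 1/(√5585 - 2409) = 1/(-2409 + √5585)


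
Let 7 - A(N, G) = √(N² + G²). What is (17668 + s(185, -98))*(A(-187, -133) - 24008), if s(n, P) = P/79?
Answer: -33497571674/79 - 1395674*√52658/79 ≈ -4.2807e+8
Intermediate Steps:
s(n, P) = P/79 (s(n, P) = P*(1/79) = P/79)
A(N, G) = 7 - √(G² + N²) (A(N, G) = 7 - √(N² + G²) = 7 - √(G² + N²))
(17668 + s(185, -98))*(A(-187, -133) - 24008) = (17668 + (1/79)*(-98))*((7 - √((-133)² + (-187)²)) - 24008) = (17668 - 98/79)*((7 - √(17689 + 34969)) - 24008) = 1395674*((7 - √52658) - 24008)/79 = 1395674*(-24001 - √52658)/79 = -33497571674/79 - 1395674*√52658/79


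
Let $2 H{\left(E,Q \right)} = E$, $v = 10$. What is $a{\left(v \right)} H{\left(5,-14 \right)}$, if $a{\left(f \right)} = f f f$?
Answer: $2500$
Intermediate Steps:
$H{\left(E,Q \right)} = \frac{E}{2}$
$a{\left(f \right)} = f^{3}$ ($a{\left(f \right)} = f^{2} f = f^{3}$)
$a{\left(v \right)} H{\left(5,-14 \right)} = 10^{3} \cdot \frac{1}{2} \cdot 5 = 1000 \cdot \frac{5}{2} = 2500$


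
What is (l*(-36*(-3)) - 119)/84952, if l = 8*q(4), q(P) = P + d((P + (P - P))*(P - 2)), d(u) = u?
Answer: 277/2296 ≈ 0.12064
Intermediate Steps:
q(P) = P + P*(-2 + P) (q(P) = P + (P + (P - P))*(P - 2) = P + (P + 0)*(-2 + P) = P + P*(-2 + P))
l = 96 (l = 8*(4*(-1 + 4)) = 8*(4*3) = 8*12 = 96)
(l*(-36*(-3)) - 119)/84952 = (96*(-36*(-3)) - 119)/84952 = (96*108 - 119)*(1/84952) = (10368 - 119)*(1/84952) = 10249*(1/84952) = 277/2296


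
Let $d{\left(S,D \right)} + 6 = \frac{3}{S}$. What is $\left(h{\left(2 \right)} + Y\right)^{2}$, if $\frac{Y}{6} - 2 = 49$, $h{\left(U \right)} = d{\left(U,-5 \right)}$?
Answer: $\frac{363609}{4} \approx 90902.0$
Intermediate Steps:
$d{\left(S,D \right)} = -6 + \frac{3}{S}$
$h{\left(U \right)} = -6 + \frac{3}{U}$
$Y = 306$ ($Y = 12 + 6 \cdot 49 = 12 + 294 = 306$)
$\left(h{\left(2 \right)} + Y\right)^{2} = \left(\left(-6 + \frac{3}{2}\right) + 306\right)^{2} = \left(- \frac{9}{2} + 306\right)^{2} = \left(\frac{603}{2}\right)^{2} = \frac{363609}{4}$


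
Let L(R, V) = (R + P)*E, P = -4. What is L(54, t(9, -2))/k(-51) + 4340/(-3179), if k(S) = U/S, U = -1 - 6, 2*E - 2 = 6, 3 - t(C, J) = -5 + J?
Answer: 32395420/22253 ≈ 1455.8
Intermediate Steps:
t(C, J) = 8 - J (t(C, J) = 3 - (-5 + J) = 3 + (5 - J) = 8 - J)
E = 4 (E = 1 + (½)*6 = 1 + 3 = 4)
U = -7
L(R, V) = -16 + 4*R (L(R, V) = (R - 4)*4 = (-4 + R)*4 = -16 + 4*R)
k(S) = -7/S
L(54, t(9, -2))/k(-51) + 4340/(-3179) = (-16 + 4*54)/((-7/(-51))) + 4340/(-3179) = (-16 + 216)/((-7*(-1/51))) + 4340*(-1/3179) = 200/(7/51) - 4340/3179 = 200*(51/7) - 4340/3179 = 10200/7 - 4340/3179 = 32395420/22253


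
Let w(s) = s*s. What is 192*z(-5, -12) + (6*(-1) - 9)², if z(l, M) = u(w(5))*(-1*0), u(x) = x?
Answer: 225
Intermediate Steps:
w(s) = s²
z(l, M) = 0 (z(l, M) = 5²*(-1*0) = 25*0 = 0)
192*z(-5, -12) + (6*(-1) - 9)² = 192*0 + (6*(-1) - 9)² = 0 + (-6 - 9)² = 0 + (-15)² = 0 + 225 = 225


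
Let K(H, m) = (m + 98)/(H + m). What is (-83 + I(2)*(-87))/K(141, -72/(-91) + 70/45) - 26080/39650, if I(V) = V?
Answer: -119846541877/325859560 ≈ -367.79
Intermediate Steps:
K(H, m) = (98 + m)/(H + m)
(-83 + I(2)*(-87))/K(141, -72/(-91) + 70/45) - 26080/39650 = (-83 + 2*(-87))/(((98 + (-72/(-91) + 70/45))/(141 + (-72/(-91) + 70/45)))) - 26080/39650 = (-83 - 174)/(((98 + (-72*(-1/91) + 70*(1/45)))/(141 + (-72*(-1/91) + 70*(1/45))))) - 26080*1/39650 = -257*(141 + (72/91 + 14/9))/(98 + (72/91 + 14/9)) - 2608/3965 = -257*(141 + 1922/819)/(98 + 1922/819) - 2608/3965 = -257/((82184/819)/(117401/819)) - 2608/3965 = -257/((819/117401)*(82184/819)) - 2608/3965 = -257/82184/117401 - 2608/3965 = -257*117401/82184 - 2608/3965 = -30172057/82184 - 2608/3965 = -119846541877/325859560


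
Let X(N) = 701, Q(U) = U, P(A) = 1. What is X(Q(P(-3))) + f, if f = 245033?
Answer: 245734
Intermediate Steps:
X(Q(P(-3))) + f = 701 + 245033 = 245734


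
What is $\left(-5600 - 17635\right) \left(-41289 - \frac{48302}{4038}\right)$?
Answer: $\frac{645829542290}{673} \approx 9.5963 \cdot 10^{8}$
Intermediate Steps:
$\left(-5600 - 17635\right) \left(-41289 - \frac{48302}{4038}\right) = - 23235 \left(-41289 - \frac{24151}{2019}\right) = \left(-23235\right) \left(- \frac{83386642}{2019}\right) = \frac{645829542290}{673}$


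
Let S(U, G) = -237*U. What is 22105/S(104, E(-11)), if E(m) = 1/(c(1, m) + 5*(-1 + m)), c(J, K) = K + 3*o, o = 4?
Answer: -22105/24648 ≈ -0.89683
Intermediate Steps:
c(J, K) = 12 + K (c(J, K) = K + 3*4 = K + 12 = 12 + K)
E(m) = 1/(7 + 6*m) (E(m) = 1/((12 + m) + 5*(-1 + m)) = 1/((12 + m) + (-5 + 5*m)) = 1/(7 + 6*m))
22105/S(104, E(-11)) = 22105/((-237*104)) = 22105/(-24648) = 22105*(-1/24648) = -22105/24648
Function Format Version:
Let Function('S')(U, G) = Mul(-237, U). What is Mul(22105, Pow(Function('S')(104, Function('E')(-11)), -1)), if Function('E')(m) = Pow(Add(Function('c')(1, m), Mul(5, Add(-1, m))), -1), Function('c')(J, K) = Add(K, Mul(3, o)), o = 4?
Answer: Rational(-22105, 24648) ≈ -0.89683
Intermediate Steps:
Function('c')(J, K) = Add(12, K) (Function('c')(J, K) = Add(K, Mul(3, 4)) = Add(K, 12) = Add(12, K))
Function('E')(m) = Pow(Add(7, Mul(6, m)), -1) (Function('E')(m) = Pow(Add(Add(12, m), Mul(5, Add(-1, m))), -1) = Pow(Add(Add(12, m), Add(-5, Mul(5, m))), -1) = Pow(Add(7, Mul(6, m)), -1))
Mul(22105, Pow(Function('S')(104, Function('E')(-11)), -1)) = Mul(22105, Pow(Mul(-237, 104), -1)) = Mul(22105, Pow(-24648, -1)) = Mul(22105, Rational(-1, 24648)) = Rational(-22105, 24648)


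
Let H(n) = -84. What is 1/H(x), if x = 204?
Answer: -1/84 ≈ -0.011905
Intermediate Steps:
1/H(x) = 1/(-84) = -1/84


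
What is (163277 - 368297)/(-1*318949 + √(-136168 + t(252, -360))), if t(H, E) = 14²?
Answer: 65390923980/101728600573 + 1230120*I*√3777/101728600573 ≈ 0.6428 + 0.00074315*I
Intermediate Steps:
t(H, E) = 196
(163277 - 368297)/(-1*318949 + √(-136168 + t(252, -360))) = (163277 - 368297)/(-1*318949 + √(-136168 + 196)) = -205020/(-318949 + √(-135972)) = -205020/(-318949 + 6*I*√3777)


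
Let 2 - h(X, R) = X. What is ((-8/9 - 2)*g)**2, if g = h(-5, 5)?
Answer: 33124/81 ≈ 408.94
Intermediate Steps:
h(X, R) = 2 - X
g = 7 (g = 2 - 1*(-5) = 2 + 5 = 7)
((-8/9 - 2)*g)**2 = ((-8/9 - 2)*7)**2 = (-26/9*7)**2 = (-182/9)**2 = 33124/81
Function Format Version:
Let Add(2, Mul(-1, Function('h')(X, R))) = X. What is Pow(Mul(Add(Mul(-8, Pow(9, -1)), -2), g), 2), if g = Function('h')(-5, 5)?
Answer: Rational(33124, 81) ≈ 408.94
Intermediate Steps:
Function('h')(X, R) = Add(2, Mul(-1, X))
g = 7 (g = Add(2, Mul(-1, -5)) = Add(2, 5) = 7)
Pow(Mul(Add(Mul(-8, Pow(9, -1)), -2), g), 2) = Pow(Mul(Add(Mul(-8, Pow(9, -1)), -2), 7), 2) = Pow(Mul(Add(Mul(-8, Rational(1, 9)), -2), 7), 2) = Pow(Mul(Add(Rational(-8, 9), -2), 7), 2) = Pow(Mul(Rational(-26, 9), 7), 2) = Pow(Rational(-182, 9), 2) = Rational(33124, 81)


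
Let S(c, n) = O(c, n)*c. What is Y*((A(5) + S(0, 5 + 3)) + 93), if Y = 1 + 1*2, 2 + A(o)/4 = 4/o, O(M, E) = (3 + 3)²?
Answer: 1323/5 ≈ 264.60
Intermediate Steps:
O(M, E) = 36 (O(M, E) = 6² = 36)
S(c, n) = 36*c
A(o) = -8 + 16/o (A(o) = -8 + 4*(4/o) = -8 + 16/o)
Y = 3 (Y = 1 + 2 = 3)
Y*((A(5) + S(0, 5 + 3)) + 93) = 3*(((-8 + 16/5) + 36*0) + 93) = 3*(((-8 + 16*(⅕)) + 0) + 93) = 3*(((-8 + 16/5) + 0) + 93) = 3*((-24/5 + 0) + 93) = 3*(-24/5 + 93) = 3*(441/5) = 1323/5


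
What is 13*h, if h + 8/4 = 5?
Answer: 39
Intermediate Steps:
h = 3 (h = -2 + 5 = 3)
13*h = 13*3 = 39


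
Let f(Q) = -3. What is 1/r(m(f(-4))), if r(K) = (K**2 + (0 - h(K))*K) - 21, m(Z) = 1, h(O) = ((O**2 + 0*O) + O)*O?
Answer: -1/22 ≈ -0.045455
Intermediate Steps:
h(O) = O*(O + O**2) (h(O) = ((O**2 + 0) + O)*O = (O**2 + O)*O = (O + O**2)*O = O*(O + O**2))
r(K) = -21 + K**2 - K**3*(1 + K) (r(K) = (K**2 + (0 - K**2*(1 + K))*K) - 21 = (K**2 + (-K**2*(1 + K))*K) - 21 = (K**2 - K**3*(1 + K)) - 21 = -21 + K**2 - K**3*(1 + K))
1/r(m(f(-4))) = 1/(-21 + 1**2 - 1*1**3 - 1*1**4) = 1/(-21 + 1 - 1*1 - 1*1) = 1/(-21 + 1 - 1 - 1) = 1/(-22) = -1/22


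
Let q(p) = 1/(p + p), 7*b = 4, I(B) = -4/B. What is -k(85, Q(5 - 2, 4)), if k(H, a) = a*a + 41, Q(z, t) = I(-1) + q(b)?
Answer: -4145/64 ≈ -64.766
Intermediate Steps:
b = 4/7 (b = (1/7)*4 = 4/7 ≈ 0.57143)
q(p) = 1/(2*p)
Q(z, t) = 39/8 (Q(z, t) = -4/(-1) + 1/(2*(4/7)) = -4*(-1) + (1/2)*(7/4) = 4 + 7/8 = 39/8)
k(H, a) = 41 + a**2 (k(H, a) = a**2 + 41 = 41 + a**2)
-k(85, Q(5 - 2, 4)) = -(41 + (39/8)**2) = -(41 + 1521/64) = -1*4145/64 = -4145/64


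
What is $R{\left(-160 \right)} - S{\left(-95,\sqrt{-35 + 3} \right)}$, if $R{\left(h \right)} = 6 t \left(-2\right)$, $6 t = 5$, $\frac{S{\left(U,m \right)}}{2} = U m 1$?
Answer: $-10 + 760 i \sqrt{2} \approx -10.0 + 1074.8 i$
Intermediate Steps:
$S{\left(U,m \right)} = 2 U m$ ($S{\left(U,m \right)} = 2 U m 1 = 2 U m$)
$t = \frac{5}{6}$ ($t = \frac{1}{6} \cdot 5 = \frac{5}{6} \approx 0.83333$)
$R{\left(h \right)} = -10$ ($R{\left(h \right)} = 6 \cdot \frac{5}{6} \left(-2\right) = 5 \left(-2\right) = -10$)
$R{\left(-160 \right)} - S{\left(-95,\sqrt{-35 + 3} \right)} = -10 - 2 \left(-95\right) \sqrt{-35 + 3} = -10 - 2 \left(-95\right) \sqrt{-32} = -10 - 2 \left(-95\right) 4 i \sqrt{2} = -10 - - 760 i \sqrt{2} = -10 + 760 i \sqrt{2}$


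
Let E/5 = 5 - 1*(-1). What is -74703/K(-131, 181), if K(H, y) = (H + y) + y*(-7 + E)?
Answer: -74703/4213 ≈ -17.732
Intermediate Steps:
E = 30 (E = 5*(5 - 1*(-1)) = 5*(5 + 1) = 5*6 = 30)
K(H, y) = H + 24*y (K(H, y) = (H + y) + y*(-7 + 30) = (H + y) + y*23 = (H + y) + 23*y = H + 24*y)
-74703/K(-131, 181) = -74703/(-131 + 24*181) = -74703/(-131 + 4344) = -74703/4213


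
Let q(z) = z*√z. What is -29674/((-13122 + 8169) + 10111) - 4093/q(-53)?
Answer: -14837/2579 - 4093*I*√53/2809 ≈ -5.753 - 10.608*I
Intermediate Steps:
q(z) = z^(3/2)
-29674/((-13122 + 8169) + 10111) - 4093/q(-53) = -29674/((-13122 + 8169) + 10111) - 4093*I*√53/2809 = -29674/(-4953 + 10111) - 4093*I*√53/2809 = -29674/5158 - 4093*I*√53/2809 = -29674*1/5158 - 4093*I*√53/2809 = -14837/2579 - 4093*I*√53/2809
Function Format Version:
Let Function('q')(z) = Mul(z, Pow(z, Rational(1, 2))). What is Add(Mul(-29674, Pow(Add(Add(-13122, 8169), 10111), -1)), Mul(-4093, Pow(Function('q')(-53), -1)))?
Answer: Add(Rational(-14837, 2579), Mul(Rational(-4093, 2809), I, Pow(53, Rational(1, 2)))) ≈ Add(-5.7530, Mul(-10.608, I))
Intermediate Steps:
Function('q')(z) = Pow(z, Rational(3, 2))
Add(Mul(-29674, Pow(Add(Add(-13122, 8169), 10111), -1)), Mul(-4093, Pow(Function('q')(-53), -1))) = Add(Mul(-29674, Pow(Add(Add(-13122, 8169), 10111), -1)), Mul(-4093, Pow(Pow(-53, Rational(3, 2)), -1))) = Add(Mul(-29674, Pow(Add(-4953, 10111), -1)), Mul(-4093, Pow(Mul(-53, I, Pow(53, Rational(1, 2))), -1))) = Add(Mul(-29674, Pow(5158, -1)), Mul(-4093, Mul(Rational(1, 2809), I, Pow(53, Rational(1, 2))))) = Add(Mul(-29674, Rational(1, 5158)), Mul(Rational(-4093, 2809), I, Pow(53, Rational(1, 2)))) = Add(Rational(-14837, 2579), Mul(Rational(-4093, 2809), I, Pow(53, Rational(1, 2))))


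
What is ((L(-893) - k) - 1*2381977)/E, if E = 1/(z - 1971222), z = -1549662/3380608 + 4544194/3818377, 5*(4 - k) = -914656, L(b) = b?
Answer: 11658552977120403882006033/2305077827360 ≈ 5.0578e+12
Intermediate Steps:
k = 914676/5 (k = 4 - ⅕*(-914656) = 4 + 914656/5 = 914676/5 ≈ 1.8294e+5)
z = 4722472425689/6454217916608 (z = -1549662*1/3380608 + 4544194*(1/3818377) = -774831/1690304 + 4544194/3818377 = 4722472425689/6454217916608 ≈ 0.73169)
E = -6454217916608/12722691627539429287 (E = 1/(4722472425689/6454217916608 - 1971222) = 1/(-12722691627539429287/6454217916608) = -6454217916608/12722691627539429287 ≈ -5.0730e-7)
((L(-893) - k) - 1*2381977)/E = ((-893 - 1*914676/5) - 1*2381977)/(-6454217916608/12722691627539429287) = ((-893 - 914676/5) - 2381977)*(-12722691627539429287/6454217916608) = (-919141/5 - 2381977)*(-12722691627539429287/6454217916608) = -12829026/5*(-12722691627539429287/6454217916608) = 11658552977120403882006033/2305077827360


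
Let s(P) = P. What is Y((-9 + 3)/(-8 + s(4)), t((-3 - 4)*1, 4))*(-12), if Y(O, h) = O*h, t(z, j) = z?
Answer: 126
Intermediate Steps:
Y((-9 + 3)/(-8 + s(4)), t((-3 - 4)*1, 4))*(-12) = (((-9 + 3)/(-8 + 4))*((-3 - 4)*1))*(-12) = ((-6/(-4))*(-7*1))*(-12) = (-6*(-¼)*(-7))*(-12) = ((3/2)*(-7))*(-12) = -21/2*(-12) = 126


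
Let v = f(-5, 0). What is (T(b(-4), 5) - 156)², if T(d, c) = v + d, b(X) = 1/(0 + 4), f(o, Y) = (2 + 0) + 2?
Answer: 368449/16 ≈ 23028.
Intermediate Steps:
f(o, Y) = 4 (f(o, Y) = 2 + 2 = 4)
v = 4
b(X) = ¼ (b(X) = 1/4 = ¼)
T(d, c) = 4 + d
(T(b(-4), 5) - 156)² = ((4 + ¼) - 156)² = (17/4 - 156)² = (-607/4)² = 368449/16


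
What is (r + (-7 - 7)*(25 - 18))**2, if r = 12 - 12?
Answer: 9604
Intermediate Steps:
r = 0
(r + (-7 - 7)*(25 - 18))**2 = (0 + (-7 - 7)*(25 - 18))**2 = (0 - 14*7)**2 = (0 - 98)**2 = (-98)**2 = 9604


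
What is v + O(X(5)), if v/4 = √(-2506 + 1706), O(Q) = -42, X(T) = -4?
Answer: -42 + 80*I*√2 ≈ -42.0 + 113.14*I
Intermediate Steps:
v = 80*I*√2 (v = 4*√(-2506 + 1706) = 4*√(-800) = 4*(20*I*√2) = 80*I*√2 ≈ 113.14*I)
v + O(X(5)) = 80*I*√2 - 42 = -42 + 80*I*√2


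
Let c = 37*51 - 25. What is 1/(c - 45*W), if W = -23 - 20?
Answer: 1/3797 ≈ 0.00026337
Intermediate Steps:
W = -43
c = 1862 (c = 1887 - 25 = 1862)
1/(c - 45*W) = 1/(1862 - 45*(-43)) = 1/(1862 + 1935) = 1/3797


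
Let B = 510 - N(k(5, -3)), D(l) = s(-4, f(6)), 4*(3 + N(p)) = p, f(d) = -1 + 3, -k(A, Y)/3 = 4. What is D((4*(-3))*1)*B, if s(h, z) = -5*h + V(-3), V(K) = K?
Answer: 8772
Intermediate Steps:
k(A, Y) = -12 (k(A, Y) = -3*4 = -12)
f(d) = 2
N(p) = -3 + p/4
s(h, z) = -3 - 5*h (s(h, z) = -5*h - 3 = -3 - 5*h)
D(l) = 17 (D(l) = -3 - 5*(-4) = -3 + 20 = 17)
B = 516 (B = 510 - (-3 + (¼)*(-12)) = 510 - (-3 - 3) = 510 - 1*(-6) = 510 + 6 = 516)
D((4*(-3))*1)*B = 17*516 = 8772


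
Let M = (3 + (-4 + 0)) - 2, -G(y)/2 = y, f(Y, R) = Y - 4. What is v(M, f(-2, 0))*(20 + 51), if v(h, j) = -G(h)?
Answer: -426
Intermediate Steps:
f(Y, R) = -4 + Y
G(y) = -2*y
M = -3 (M = (3 - 4) - 2 = -1 - 2 = -3)
v(h, j) = 2*h (v(h, j) = -(-2)*h = 2*h)
v(M, f(-2, 0))*(20 + 51) = (2*(-3))*(20 + 51) = -6*71 = -426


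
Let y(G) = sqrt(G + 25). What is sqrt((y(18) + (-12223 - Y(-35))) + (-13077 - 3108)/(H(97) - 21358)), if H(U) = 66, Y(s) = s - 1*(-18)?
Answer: sqrt(-1383309126341 + 113337316*sqrt(43))/10646 ≈ 110.45*I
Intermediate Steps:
Y(s) = 18 + s (Y(s) = s + 18 = 18 + s)
y(G) = sqrt(25 + G)
sqrt((y(18) + (-12223 - Y(-35))) + (-13077 - 3108)/(H(97) - 21358)) = sqrt((sqrt(25 + 18) + (-12223 - (18 - 35))) + (-13077 - 3108)/(66 - 21358)) = sqrt((sqrt(43) + (-12223 - 1*(-17))) - 16185/(-21292)) = sqrt((sqrt(43) + (-12223 + 17)) - 16185*(-1/21292)) = sqrt((sqrt(43) - 12206) + 16185/21292) = sqrt((-12206 + sqrt(43)) + 16185/21292) = sqrt(-259873967/21292 + sqrt(43))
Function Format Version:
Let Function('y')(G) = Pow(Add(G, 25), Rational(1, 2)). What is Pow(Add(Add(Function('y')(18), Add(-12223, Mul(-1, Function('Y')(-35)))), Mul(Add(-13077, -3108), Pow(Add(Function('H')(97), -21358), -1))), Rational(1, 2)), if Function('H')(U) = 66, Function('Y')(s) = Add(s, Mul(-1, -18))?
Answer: Mul(Rational(1, 10646), Pow(Add(-1383309126341, Mul(113337316, Pow(43, Rational(1, 2)))), Rational(1, 2))) ≈ Mul(110.45, I)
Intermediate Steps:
Function('Y')(s) = Add(18, s) (Function('Y')(s) = Add(s, 18) = Add(18, s))
Function('y')(G) = Pow(Add(25, G), Rational(1, 2))
Pow(Add(Add(Function('y')(18), Add(-12223, Mul(-1, Function('Y')(-35)))), Mul(Add(-13077, -3108), Pow(Add(Function('H')(97), -21358), -1))), Rational(1, 2)) = Pow(Add(Add(Pow(Add(25, 18), Rational(1, 2)), Add(-12223, Mul(-1, Add(18, -35)))), Mul(Add(-13077, -3108), Pow(Add(66, -21358), -1))), Rational(1, 2)) = Pow(Add(Add(Pow(43, Rational(1, 2)), Add(-12223, Mul(-1, -17))), Mul(-16185, Pow(-21292, -1))), Rational(1, 2)) = Pow(Add(Add(Pow(43, Rational(1, 2)), Add(-12223, 17)), Mul(-16185, Rational(-1, 21292))), Rational(1, 2)) = Pow(Add(Add(Pow(43, Rational(1, 2)), -12206), Rational(16185, 21292)), Rational(1, 2)) = Pow(Add(Add(-12206, Pow(43, Rational(1, 2))), Rational(16185, 21292)), Rational(1, 2)) = Pow(Add(Rational(-259873967, 21292), Pow(43, Rational(1, 2))), Rational(1, 2))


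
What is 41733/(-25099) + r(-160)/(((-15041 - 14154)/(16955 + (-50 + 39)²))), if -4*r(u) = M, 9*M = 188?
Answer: 3059400071/2198295915 ≈ 1.3917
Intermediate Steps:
M = 188/9 (M = (⅑)*188 = 188/9 ≈ 20.889)
r(u) = -47/9 (r(u) = -¼*188/9 = -47/9)
41733/(-25099) + r(-160)/(((-15041 - 14154)/(16955 + (-50 + 39)²))) = 41733/(-25099) - 47*(16955 + (-50 + 39)²)/(-15041 - 14154)/9 = 41733*(-1/25099) - 47/(9*((-29195/(16955 + (-11)²)))) = -41733/25099 - 47/(9*((-29195/(16955 + 121)))) = -41733/25099 - 47/(9*((-29195/17076))) = -41733/25099 - 47/(9*((-29195*1/17076))) = -41733/25099 - 47/(9*(-29195/17076)) = -41733/25099 - 47/9*(-17076/29195) = -41733/25099 + 267524/87585 = 3059400071/2198295915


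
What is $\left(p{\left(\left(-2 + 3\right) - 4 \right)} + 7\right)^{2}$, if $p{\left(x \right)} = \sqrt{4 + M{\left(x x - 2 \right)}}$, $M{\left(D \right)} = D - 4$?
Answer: $\left(7 + \sqrt{7}\right)^{2} \approx 93.041$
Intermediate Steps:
$M{\left(D \right)} = -4 + D$
$p{\left(x \right)} = \sqrt{-2 + x^{2}}$ ($p{\left(x \right)} = \sqrt{4 + \left(-4 + \left(x x - 2\right)\right)} = \sqrt{4 + \left(-4 + \left(x^{2} - 2\right)\right)} = \sqrt{4 + \left(-4 + \left(-2 + x^{2}\right)\right)} = \sqrt{4 + \left(-6 + x^{2}\right)} = \sqrt{-2 + x^{2}}$)
$\left(p{\left(\left(-2 + 3\right) - 4 \right)} + 7\right)^{2} = \left(\sqrt{-2 + \left(\left(-2 + 3\right) - 4\right)^{2}} + 7\right)^{2} = \left(\sqrt{-2 + \left(1 - 4\right)^{2}} + 7\right)^{2} = \left(\sqrt{-2 + \left(-3\right)^{2}} + 7\right)^{2} = \left(\sqrt{-2 + 9} + 7\right)^{2} = \left(\sqrt{7} + 7\right)^{2} = \left(7 + \sqrt{7}\right)^{2}$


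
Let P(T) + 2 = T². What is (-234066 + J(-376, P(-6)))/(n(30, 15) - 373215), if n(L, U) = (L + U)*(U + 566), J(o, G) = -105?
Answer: 78057/115690 ≈ 0.67471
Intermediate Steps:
P(T) = -2 + T²
n(L, U) = (566 + U)*(L + U) (n(L, U) = (L + U)*(566 + U) = (566 + U)*(L + U))
(-234066 + J(-376, P(-6)))/(n(30, 15) - 373215) = (-234066 - 105)/((15² + 566*30 + 566*15 + 30*15) - 373215) = -234171/((225 + 16980 + 8490 + 450) - 373215) = -234171/(26145 - 373215) = -234171/(-347070) = -234171*(-1/347070) = 78057/115690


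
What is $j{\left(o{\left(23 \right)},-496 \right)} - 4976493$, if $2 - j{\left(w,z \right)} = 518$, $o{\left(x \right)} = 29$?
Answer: $-4977009$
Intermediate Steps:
$j{\left(w,z \right)} = -516$ ($j{\left(w,z \right)} = 2 - 518 = -516$)
$j{\left(o{\left(23 \right)},-496 \right)} - 4976493 = -516 - 4976493 = -4977009$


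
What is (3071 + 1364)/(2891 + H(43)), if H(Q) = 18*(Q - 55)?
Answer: 887/535 ≈ 1.6579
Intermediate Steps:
H(Q) = -990 + 18*Q (H(Q) = 18*(-55 + Q) = -990 + 18*Q)
(3071 + 1364)/(2891 + H(43)) = (3071 + 1364)/(2891 + (-990 + 18*43)) = 4435/(2891 + (-990 + 774)) = 4435/(2891 - 216) = 4435/2675 = 4435*(1/2675) = 887/535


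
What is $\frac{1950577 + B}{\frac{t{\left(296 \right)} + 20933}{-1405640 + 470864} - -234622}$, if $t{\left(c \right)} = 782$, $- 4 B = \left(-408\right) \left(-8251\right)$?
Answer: $\frac{1036643214600}{219318992957} \approx 4.7266$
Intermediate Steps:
$B = -841602$ ($B = - \frac{\left(-408\right) \left(-8251\right)}{4} = \left(- \frac{1}{4}\right) 3366408 = -841602$)
$\frac{1950577 + B}{\frac{t{\left(296 \right)} + 20933}{-1405640 + 470864} - -234622} = \frac{1950577 - 841602}{\frac{782 + 20933}{-1405640 + 470864} - -234622} = \frac{1108975}{\frac{21715}{-934776} + \left(234982 - 360\right)} = \frac{1108975}{21715 \left(- \frac{1}{934776}\right) + 234622} = \frac{1108975}{- \frac{21715}{934776} + 234622} = \frac{1108975}{\frac{219318992957}{934776}} = 1108975 \cdot \frac{934776}{219318992957} = \frac{1036643214600}{219318992957}$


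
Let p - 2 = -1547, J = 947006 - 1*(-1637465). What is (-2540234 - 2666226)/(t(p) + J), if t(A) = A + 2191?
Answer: -5206460/2585117 ≈ -2.0140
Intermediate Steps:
J = 2584471 (J = 947006 + 1637465 = 2584471)
p = -1545 (p = 2 - 1547 = -1545)
t(A) = 2191 + A
(-2540234 - 2666226)/(t(p) + J) = (-2540234 - 2666226)/((2191 - 1545) + 2584471) = -5206460/(646 + 2584471) = -5206460/2585117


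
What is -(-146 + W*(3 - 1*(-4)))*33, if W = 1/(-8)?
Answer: 38775/8 ≈ 4846.9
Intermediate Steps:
W = -⅛ ≈ -0.12500
-(-146 + W*(3 - 1*(-4)))*33 = -(-146 - (3 - 1*(-4))/8)*33 = -(-146 - (3 + 4)/8)*33 = -(-146 - ⅛*7)*33 = -(-146 - 7/8)*33 = -(-1175)*33/8 = -1*(-38775/8) = 38775/8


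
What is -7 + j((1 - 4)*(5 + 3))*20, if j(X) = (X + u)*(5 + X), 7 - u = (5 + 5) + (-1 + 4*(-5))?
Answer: 2273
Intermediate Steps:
u = 18 (u = 7 - ((5 + 5) + (-1 + 4*(-5))) = 7 - (10 + (-1 - 20)) = 7 - (10 - 21) = 7 - 1*(-11) = 7 + 11 = 18)
j(X) = (5 + X)*(18 + X) (j(X) = (X + 18)*(5 + X) = (18 + X)*(5 + X) = (5 + X)*(18 + X))
-7 + j((1 - 4)*(5 + 3))*20 = -7 + (90 + ((1 - 4)*(5 + 3))**2 + 23*((1 - 4)*(5 + 3)))*20 = -7 + (90 + (-3*8)**2 + 23*(-3*8))*20 = -7 + (90 + (-24)**2 + 23*(-24))*20 = -7 + (90 + 576 - 552)*20 = -7 + 114*20 = -7 + 2280 = 2273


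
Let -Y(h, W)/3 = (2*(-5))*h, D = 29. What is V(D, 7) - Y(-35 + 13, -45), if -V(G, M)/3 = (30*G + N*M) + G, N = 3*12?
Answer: -2793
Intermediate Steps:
N = 36
Y(h, W) = 30*h (Y(h, W) = -3*2*(-5)*h = -(-30)*h = 30*h)
V(G, M) = -108*M - 93*G (V(G, M) = -3*((30*G + 36*M) + G) = -3*(31*G + 36*M) = -108*M - 93*G)
V(D, 7) - Y(-35 + 13, -45) = (-108*7 - 93*29) - 30*(-35 + 13) = (-756 - 2697) - 30*(-22) = -3453 - 1*(-660) = -3453 + 660 = -2793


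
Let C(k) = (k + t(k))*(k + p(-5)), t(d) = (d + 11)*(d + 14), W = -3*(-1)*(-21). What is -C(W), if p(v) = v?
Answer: 168980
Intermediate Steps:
W = -63 (W = 3*(-21) = -63)
t(d) = (11 + d)*(14 + d)
C(k) = (-5 + k)*(154 + k**2 + 26*k) (C(k) = (k + (154 + k**2 + 25*k))*(k - 5) = (154 + k**2 + 26*k)*(-5 + k) = (-5 + k)*(154 + k**2 + 26*k))
-C(W) = -(-770 + (-63)**3 + 21*(-63)**2 + 24*(-63)) = -(-770 - 250047 + 21*3969 - 1512) = -(-770 - 250047 + 83349 - 1512) = -1*(-168980) = 168980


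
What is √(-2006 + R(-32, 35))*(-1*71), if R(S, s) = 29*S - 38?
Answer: -142*I*√743 ≈ -3870.6*I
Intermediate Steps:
R(S, s) = -38 + 29*S
√(-2006 + R(-32, 35))*(-1*71) = √(-2006 + (-38 + 29*(-32)))*(-1*71) = √(-2006 + (-38 - 928))*(-71) = √(-2006 - 966)*(-71) = √(-2972)*(-71) = (2*I*√743)*(-71) = -142*I*√743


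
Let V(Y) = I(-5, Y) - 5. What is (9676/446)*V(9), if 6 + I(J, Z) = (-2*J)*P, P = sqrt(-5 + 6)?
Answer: -4838/223 ≈ -21.695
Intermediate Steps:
P = 1 (P = sqrt(1) = 1)
I(J, Z) = -6 - 2*J (I(J, Z) = -6 - 2*J*1 = -6 - 2*J)
V(Y) = -1 (V(Y) = (-6 - 2*(-5)) - 5 = (-6 + 10) - 5 = 4 - 5 = -1)
(9676/446)*V(9) = (9676/446)*(-1) = (9676*(1/446))*(-1) = (4838/223)*(-1) = -4838/223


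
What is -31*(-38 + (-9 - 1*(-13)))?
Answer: 1054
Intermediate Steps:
-31*(-38 + (-9 - 1*(-13))) = -31*(-38 + (-9 + 13)) = -31*(-38 + 4) = -31*(-34) = 1054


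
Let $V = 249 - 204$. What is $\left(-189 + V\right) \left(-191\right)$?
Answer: $27504$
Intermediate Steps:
$V = 45$
$\left(-189 + V\right) \left(-191\right) = \left(-189 + 45\right) \left(-191\right) = \left(-144\right) \left(-191\right) = 27504$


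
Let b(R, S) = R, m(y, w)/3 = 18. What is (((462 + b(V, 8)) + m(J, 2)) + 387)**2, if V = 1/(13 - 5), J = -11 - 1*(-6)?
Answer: 52200625/64 ≈ 8.1564e+5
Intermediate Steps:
J = -5 (J = -11 + 6 = -5)
m(y, w) = 54 (m(y, w) = 3*18 = 54)
V = 1/8 ≈ 0.12500
(((462 + b(V, 8)) + m(J, 2)) + 387)**2 = (((462 + 1/8) + 54) + 387)**2 = ((3697/8 + 54) + 387)**2 = (4129/8 + 387)**2 = (7225/8)**2 = 52200625/64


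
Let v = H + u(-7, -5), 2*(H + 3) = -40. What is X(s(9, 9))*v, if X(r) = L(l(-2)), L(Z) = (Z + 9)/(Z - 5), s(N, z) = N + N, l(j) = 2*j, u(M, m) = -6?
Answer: 145/9 ≈ 16.111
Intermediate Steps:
H = -23 (H = -3 + (1/2)*(-40) = -3 - 20 = -23)
s(N, z) = 2*N
L(Z) = (9 + Z)/(-5 + Z)
X(r) = -5/9 (X(r) = (9 + 2*(-2))/(-5 + 2*(-2)) = (9 - 4)/(-5 - 4) = 5/(-9) = -1/9*5 = -5/9)
v = -29 (v = -23 - 6 = -29)
X(s(9, 9))*v = -5/9*(-29) = 145/9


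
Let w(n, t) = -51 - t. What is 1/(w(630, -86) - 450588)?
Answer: -1/450553 ≈ -2.2195e-6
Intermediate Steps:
1/(w(630, -86) - 450588) = 1/((-51 - 1*(-86)) - 450588) = 1/((-51 + 86) - 450588) = 1/(35 - 450588) = 1/(-450553) = -1/450553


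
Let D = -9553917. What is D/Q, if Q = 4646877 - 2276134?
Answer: -9553917/2370743 ≈ -4.0299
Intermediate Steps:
Q = 2370743
D/Q = -9553917/2370743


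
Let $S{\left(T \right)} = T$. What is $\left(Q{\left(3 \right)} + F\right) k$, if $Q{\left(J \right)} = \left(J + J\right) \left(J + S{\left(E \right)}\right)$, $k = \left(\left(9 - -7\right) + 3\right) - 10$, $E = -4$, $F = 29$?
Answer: $207$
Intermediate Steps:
$k = 9$ ($k = \left(\left(9 + 7\right) + 3\right) - 10 = \left(16 + 3\right) - 10 = 19 - 10 = 9$)
$Q{\left(J \right)} = 2 J \left(-4 + J\right)$ ($Q{\left(J \right)} = \left(J + J\right) \left(J - 4\right) = 2 J \left(-4 + J\right)$)
$\left(Q{\left(3 \right)} + F\right) k = \left(2 \cdot 3 \left(-4 + 3\right) + 29\right) 9 = \left(2 \cdot 3 \left(-1\right) + 29\right) 9 = \left(-6 + 29\right) 9 = 23 \cdot 9 = 207$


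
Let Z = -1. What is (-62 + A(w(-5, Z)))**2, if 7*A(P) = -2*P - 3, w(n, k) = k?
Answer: 189225/49 ≈ 3861.7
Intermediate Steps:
A(P) = -3/7 - 2*P/7 (A(P) = (-2*P - 3)/7 = (-3 - 2*P)/7 = -3/7 - 2*P/7)
(-62 + A(w(-5, Z)))**2 = (-62 + (-3/7 - 2/7*(-1)))**2 = (-62 + (-3/7 + 2/7))**2 = (-62 - 1/7)**2 = (-435/7)**2 = 189225/49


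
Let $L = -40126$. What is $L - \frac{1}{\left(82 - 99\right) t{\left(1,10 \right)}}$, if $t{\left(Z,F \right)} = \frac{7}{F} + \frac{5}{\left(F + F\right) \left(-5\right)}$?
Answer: $- \frac{8867826}{221} \approx -40126.0$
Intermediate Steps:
$t{\left(Z,F \right)} = \frac{13}{2 F}$ ($t{\left(Z,F \right)} = \frac{7}{F} + \frac{5}{2 F \left(-5\right)} = \frac{7}{F} + \frac{5}{\left(-10\right) F} = \frac{7}{F} + 5 \left(- \frac{1}{10 F}\right) = \frac{7}{F} - \frac{1}{2 F} = \frac{13}{2 F}$)
$L - \frac{1}{\left(82 - 99\right) t{\left(1,10 \right)}} = -40126 - \frac{1}{\left(82 - 99\right) \frac{13}{2 \cdot 10}} = -40126 - \frac{1}{\left(-17\right) \frac{13}{2} \cdot \frac{1}{10}} = -40126 - \frac{1}{\left(-17\right) \frac{13}{20}} = -40126 - \frac{1}{- \frac{221}{20}} = -40126 - - \frac{20}{221} = -40126 + \frac{20}{221} = - \frac{8867826}{221}$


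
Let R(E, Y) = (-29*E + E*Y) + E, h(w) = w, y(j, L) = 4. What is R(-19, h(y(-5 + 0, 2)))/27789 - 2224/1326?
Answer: -10199680/6141369 ≈ -1.6608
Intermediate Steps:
R(E, Y) = -28*E + E*Y
R(-19, h(y(-5 + 0, 2)))/27789 - 2224/1326 = -19*(-28 + 4)/27789 - 2224/1326 = -19*(-24)*(1/27789) - 2224*1/1326 = 456*(1/27789) - 1112/663 = 152/9263 - 1112/663 = -10199680/6141369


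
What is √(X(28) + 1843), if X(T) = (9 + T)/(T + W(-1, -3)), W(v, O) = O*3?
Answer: √666026/19 ≈ 42.953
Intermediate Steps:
W(v, O) = 3*O
X(T) = (9 + T)/(-9 + T) (X(T) = (9 + T)/(T + 3*(-3)) = (9 + T)/(T - 9) = (9 + T)/(-9 + T))
√(X(28) + 1843) = √((9 + 28)/(-9 + 28) + 1843) = √(37/19 + 1843) = √(35054/19) = √666026/19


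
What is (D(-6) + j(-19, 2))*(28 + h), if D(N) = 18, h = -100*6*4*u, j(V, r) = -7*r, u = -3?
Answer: 28912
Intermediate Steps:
h = 7200 (h = -100*6*4*(-3) = -2400*(-3) = -100*(-72) = 7200)
(D(-6) + j(-19, 2))*(28 + h) = (18 - 7*2)*(28 + 7200) = (18 - 14)*7228 = 4*7228 = 28912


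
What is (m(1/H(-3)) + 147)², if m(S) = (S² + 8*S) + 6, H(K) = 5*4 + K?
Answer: 1967277316/83521 ≈ 23554.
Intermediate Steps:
H(K) = 20 + K
m(S) = 6 + S² + 8*S
(m(1/H(-3)) + 147)² = ((6 + (1/(20 - 3))² + 8/(20 - 3)) + 147)² = ((6 + (1/17)² + 8/17) + 147)² = ((6 + (1/17)² + 8*(1/17)) + 147)² = ((6 + 1/289 + 8/17) + 147)² = (1871/289 + 147)² = (44354/289)² = 1967277316/83521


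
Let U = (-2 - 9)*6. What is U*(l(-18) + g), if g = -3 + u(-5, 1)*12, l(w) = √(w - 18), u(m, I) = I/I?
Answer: -594 - 396*I ≈ -594.0 - 396.0*I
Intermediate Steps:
u(m, I) = 1
l(w) = √(-18 + w)
U = -66 (U = -11*6 = -66)
g = 9 (g = -3 + 1*12 = -3 + 12 = 9)
U*(l(-18) + g) = -66*(√(-18 - 18) + 9) = -66*(√(-36) + 9) = -66*(6*I + 9) = -66*(9 + 6*I) = -594 - 396*I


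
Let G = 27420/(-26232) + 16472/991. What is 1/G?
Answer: 2166326/33743357 ≈ 0.064200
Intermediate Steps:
G = 33743357/2166326 (G = 27420*(-1/26232) + 16472*(1/991) = -2285/2186 + 16472/991 = 33743357/2166326 ≈ 15.576)
1/G = 1/(33743357/2166326) = 2166326/33743357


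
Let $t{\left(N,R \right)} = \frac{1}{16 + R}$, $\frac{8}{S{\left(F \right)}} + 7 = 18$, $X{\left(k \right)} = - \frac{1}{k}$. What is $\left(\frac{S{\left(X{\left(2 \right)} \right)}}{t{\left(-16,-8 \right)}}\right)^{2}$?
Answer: $\frac{4096}{121} \approx 33.851$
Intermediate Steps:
$S{\left(F \right)} = \frac{8}{11}$ ($S{\left(F \right)} = \frac{8}{-7 + 18} = \frac{8}{11}$)
$\left(\frac{S{\left(X{\left(2 \right)} \right)}}{t{\left(-16,-8 \right)}}\right)^{2} = \left(\frac{8}{11 \frac{1}{16 - 8}}\right)^{2} = \left(\frac{8}{11 \cdot \frac{1}{8}}\right)^{2} = \left(\frac{8 \frac{1}{\frac{1}{8}}}{11}\right)^{2} = \left(\frac{8}{11} \cdot 8\right)^{2} = \left(\frac{64}{11}\right)^{2} = \frac{4096}{121}$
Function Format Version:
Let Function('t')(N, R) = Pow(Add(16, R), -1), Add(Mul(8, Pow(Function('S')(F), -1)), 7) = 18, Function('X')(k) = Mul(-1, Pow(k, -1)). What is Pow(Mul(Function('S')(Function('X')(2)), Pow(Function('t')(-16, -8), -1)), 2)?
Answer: Rational(4096, 121) ≈ 33.851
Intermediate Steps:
Function('S')(F) = Rational(8, 11) (Function('S')(F) = Mul(8, Pow(Add(-7, 18), -1)) = Mul(8, Pow(11, -1)) = Mul(8, Rational(1, 11)) = Rational(8, 11))
Pow(Mul(Function('S')(Function('X')(2)), Pow(Function('t')(-16, -8), -1)), 2) = Pow(Mul(Rational(8, 11), Pow(Pow(Add(16, -8), -1), -1)), 2) = Pow(Mul(Rational(8, 11), Pow(Pow(8, -1), -1)), 2) = Pow(Mul(Rational(8, 11), Pow(Rational(1, 8), -1)), 2) = Pow(Mul(Rational(8, 11), 8), 2) = Pow(Rational(64, 11), 2) = Rational(4096, 121)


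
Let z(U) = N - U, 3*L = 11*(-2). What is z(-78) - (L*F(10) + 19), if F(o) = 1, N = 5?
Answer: 214/3 ≈ 71.333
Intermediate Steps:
L = -22/3 (L = (11*(-2))/3 = (⅓)*(-22) = -22/3 ≈ -7.3333)
z(U) = 5 - U
z(-78) - (L*F(10) + 19) = (5 - 1*(-78)) - (-22/3*1 + 19) = (5 + 78) - (-22/3 + 19) = 83 - 1*35/3 = 83 - 35/3 = 214/3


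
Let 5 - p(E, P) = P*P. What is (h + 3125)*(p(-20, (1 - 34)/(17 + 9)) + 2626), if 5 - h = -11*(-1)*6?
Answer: 1361539722/169 ≈ 8.0564e+6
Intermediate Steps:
h = -61 (h = 5 - (-11*(-1))*6 = 5 - 11*6 = 5 - 1*66 = 5 - 66 = -61)
p(E, P) = 5 - P² (p(E, P) = 5 - P*P = 5 - P²)
(h + 3125)*(p(-20, (1 - 34)/(17 + 9)) + 2626) = (-61 + 3125)*((5 - ((1 - 34)/(17 + 9))²) + 2626) = 3064*((5 - (-33/26)²) + 2626) = 3064*((5 - 1*1089/676) + 2626) = 3064*((5 - 1089/676) + 2626) = 3064*(2291/676 + 2626) = 3064*(1777467/676) = 1361539722/169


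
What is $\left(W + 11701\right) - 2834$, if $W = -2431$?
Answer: $6436$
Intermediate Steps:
$\left(W + 11701\right) - 2834 = \left(-2431 + 11701\right) - 2834 = 9270 - 2834 = 6436$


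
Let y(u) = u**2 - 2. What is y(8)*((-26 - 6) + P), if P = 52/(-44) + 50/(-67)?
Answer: -1550310/737 ≈ -2103.5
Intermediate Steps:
P = -1421/737 (P = 52*(-1/44) + 50*(-1/67) = -13/11 - 50/67 = -1421/737 ≈ -1.9281)
y(u) = -2 + u**2
y(8)*((-26 - 6) + P) = (-2 + 8**2)*((-26 - 6) - 1421/737) = (-2 + 64)*(-32 - 1421/737) = 62*(-25005/737) = -1550310/737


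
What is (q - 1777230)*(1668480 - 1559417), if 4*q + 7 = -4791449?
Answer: -324472676922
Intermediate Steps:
q = -1197864 (q = -7/4 + (¼)*(-4791449) = -7/4 - 4791449/4 = -1197864)
(q - 1777230)*(1668480 - 1559417) = (-1197864 - 1777230)*(1668480 - 1559417) = -2975094*109063 = -324472676922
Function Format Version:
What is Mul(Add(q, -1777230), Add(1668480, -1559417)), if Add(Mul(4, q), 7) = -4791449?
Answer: -324472676922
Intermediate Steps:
q = -1197864 (q = Add(Rational(-7, 4), Mul(Rational(1, 4), -4791449)) = Add(Rational(-7, 4), Rational(-4791449, 4)) = -1197864)
Mul(Add(q, -1777230), Add(1668480, -1559417)) = Mul(Add(-1197864, -1777230), Add(1668480, -1559417)) = Mul(-2975094, 109063) = -324472676922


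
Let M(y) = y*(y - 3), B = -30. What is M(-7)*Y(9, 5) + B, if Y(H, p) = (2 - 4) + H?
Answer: 460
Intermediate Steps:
Y(H, p) = -2 + H
M(y) = y*(-3 + y)
M(-7)*Y(9, 5) + B = (-7*(-3 - 7))*(-2 + 9) - 30 = -7*(-10)*7 - 30 = 70*7 - 30 = 490 - 30 = 460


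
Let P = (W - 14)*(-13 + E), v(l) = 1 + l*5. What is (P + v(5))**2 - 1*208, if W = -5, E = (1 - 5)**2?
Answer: 753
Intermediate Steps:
E = 16 (E = (-4)**2 = 16)
v(l) = 1 + 5*l
P = -57 (P = (-5 - 14)*(-13 + 16) = -19*3 = -57)
(P + v(5))**2 - 1*208 = (-57 + (1 + 5*5))**2 - 1*208 = (-57 + (1 + 25))**2 - 208 = (-57 + 26)**2 - 208 = (-31)**2 - 208 = 961 - 208 = 753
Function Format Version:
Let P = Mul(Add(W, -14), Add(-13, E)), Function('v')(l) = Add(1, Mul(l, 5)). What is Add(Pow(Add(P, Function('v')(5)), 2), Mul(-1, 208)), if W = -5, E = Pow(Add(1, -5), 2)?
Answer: 753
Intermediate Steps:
E = 16 (E = Pow(-4, 2) = 16)
Function('v')(l) = Add(1, Mul(5, l))
P = -57 (P = Mul(Add(-5, -14), Add(-13, 16)) = Mul(-19, 3) = -57)
Add(Pow(Add(P, Function('v')(5)), 2), Mul(-1, 208)) = Add(Pow(Add(-57, Add(1, Mul(5, 5))), 2), Mul(-1, 208)) = Add(Pow(Add(-57, Add(1, 25)), 2), -208) = Add(Pow(Add(-57, 26), 2), -208) = Add(Pow(-31, 2), -208) = Add(961, -208) = 753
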